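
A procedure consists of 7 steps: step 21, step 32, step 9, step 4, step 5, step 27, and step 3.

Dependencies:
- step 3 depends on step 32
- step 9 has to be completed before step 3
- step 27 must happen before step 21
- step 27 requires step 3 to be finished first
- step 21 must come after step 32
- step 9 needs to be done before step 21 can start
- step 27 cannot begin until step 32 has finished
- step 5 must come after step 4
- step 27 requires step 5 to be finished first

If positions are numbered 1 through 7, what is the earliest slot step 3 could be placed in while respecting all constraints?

The steps that are forced before step 3, directly or transitively, are step 32, step 9. That's 2 steps.
With 2 mandatory predecessors, the earliest step 3 can sit is position 2+1 = 3, and placing just those 2 first achieves it.

3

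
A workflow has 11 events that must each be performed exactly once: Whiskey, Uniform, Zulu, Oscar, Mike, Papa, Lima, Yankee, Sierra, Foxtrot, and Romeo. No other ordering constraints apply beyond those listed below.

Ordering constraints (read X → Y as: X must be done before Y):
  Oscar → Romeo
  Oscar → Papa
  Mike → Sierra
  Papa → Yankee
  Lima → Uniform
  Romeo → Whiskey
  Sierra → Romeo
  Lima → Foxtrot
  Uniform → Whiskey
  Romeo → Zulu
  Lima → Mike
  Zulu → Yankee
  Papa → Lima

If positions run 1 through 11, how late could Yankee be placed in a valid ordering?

11

Yankee has no required successors, so nothing stops it from going last (position 11).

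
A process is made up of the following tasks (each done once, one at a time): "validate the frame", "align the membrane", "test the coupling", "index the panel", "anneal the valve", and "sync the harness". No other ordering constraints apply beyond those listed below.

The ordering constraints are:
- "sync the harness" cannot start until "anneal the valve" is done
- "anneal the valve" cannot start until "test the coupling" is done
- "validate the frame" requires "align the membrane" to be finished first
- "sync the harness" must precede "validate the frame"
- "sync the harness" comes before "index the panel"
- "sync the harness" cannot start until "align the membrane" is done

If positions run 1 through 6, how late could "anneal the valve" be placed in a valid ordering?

Every task that must follow "anneal the valve" has to come after it. Tracing all chains starting from "anneal the valve", those tasks are: "validate the frame", "index the panel", "sync the harness" — 3 in total.
With 3 mandatory successors out of 6 tasks total, the latest slot for "anneal the valve" is 6−3 = 3, and it's reachable by doing all non-successors before "anneal the valve".

3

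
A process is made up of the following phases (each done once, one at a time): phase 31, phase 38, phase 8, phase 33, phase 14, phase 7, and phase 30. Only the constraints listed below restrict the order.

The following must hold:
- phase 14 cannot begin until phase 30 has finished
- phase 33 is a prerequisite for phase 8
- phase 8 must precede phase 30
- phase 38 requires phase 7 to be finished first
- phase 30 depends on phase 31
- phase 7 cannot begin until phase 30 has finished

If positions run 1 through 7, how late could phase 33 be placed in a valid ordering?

2

Following every chain forward from phase 33, the phases that must come later are phase 38, phase 8, phase 14, phase 7, phase 30 — 5 of them.
With 5 mandatory successors out of 7 phases total, the latest slot for phase 33 is 7−5 = 2, and it's reachable by doing all non-successors before phase 33.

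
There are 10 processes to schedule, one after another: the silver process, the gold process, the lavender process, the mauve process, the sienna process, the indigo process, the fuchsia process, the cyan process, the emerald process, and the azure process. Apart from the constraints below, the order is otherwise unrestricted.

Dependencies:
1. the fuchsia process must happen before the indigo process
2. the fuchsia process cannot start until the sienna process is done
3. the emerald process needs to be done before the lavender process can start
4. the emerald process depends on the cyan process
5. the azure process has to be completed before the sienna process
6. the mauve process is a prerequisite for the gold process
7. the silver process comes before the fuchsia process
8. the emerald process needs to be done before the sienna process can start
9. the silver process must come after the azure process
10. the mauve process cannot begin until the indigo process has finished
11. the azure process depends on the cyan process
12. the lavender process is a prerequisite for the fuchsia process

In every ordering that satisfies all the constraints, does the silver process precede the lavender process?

No

Nothing in the constraints links the silver process and the lavender process; they are unordered relative to each other.
A valid ordering placing the lavender process before the silver process exists, so the answer is no.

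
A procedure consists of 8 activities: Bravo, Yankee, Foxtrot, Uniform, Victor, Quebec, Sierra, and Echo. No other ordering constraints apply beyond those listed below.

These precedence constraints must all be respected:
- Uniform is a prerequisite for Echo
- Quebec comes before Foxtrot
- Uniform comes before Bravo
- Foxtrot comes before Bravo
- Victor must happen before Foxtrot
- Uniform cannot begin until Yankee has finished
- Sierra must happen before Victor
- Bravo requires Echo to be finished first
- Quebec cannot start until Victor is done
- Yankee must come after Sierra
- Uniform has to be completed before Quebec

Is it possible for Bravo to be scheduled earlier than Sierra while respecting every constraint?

No

Following Sierra → Yankee → Uniform → Bravo, Sierra must precede Bravo in every valid ordering.
So no valid ordering can have Bravo before Sierra.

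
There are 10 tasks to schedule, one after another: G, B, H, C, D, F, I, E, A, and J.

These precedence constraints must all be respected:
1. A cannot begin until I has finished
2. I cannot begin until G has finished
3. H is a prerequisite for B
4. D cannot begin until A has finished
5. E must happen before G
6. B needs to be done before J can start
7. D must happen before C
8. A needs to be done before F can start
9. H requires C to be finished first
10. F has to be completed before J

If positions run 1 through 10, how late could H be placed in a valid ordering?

8

Every task that must follow H has to come after it. Tracing all chains starting from H, those tasks are: B, J — 2 in total.
So at least 2 tasks follow H, putting H no later than position 8. That position is achievable by scheduling everything else first.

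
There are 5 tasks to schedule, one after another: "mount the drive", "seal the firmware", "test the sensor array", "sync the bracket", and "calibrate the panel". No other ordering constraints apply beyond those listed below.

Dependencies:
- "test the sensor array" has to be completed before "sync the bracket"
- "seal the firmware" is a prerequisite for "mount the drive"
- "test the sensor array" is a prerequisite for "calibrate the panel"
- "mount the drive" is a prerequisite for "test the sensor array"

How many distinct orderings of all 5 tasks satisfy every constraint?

Only "seal the firmware" has no prerequisites, so it must go first.
Enumerating by repeatedly choosing an available task (one whose prerequisites are all placed) gives 2 distinct complete orderings.

2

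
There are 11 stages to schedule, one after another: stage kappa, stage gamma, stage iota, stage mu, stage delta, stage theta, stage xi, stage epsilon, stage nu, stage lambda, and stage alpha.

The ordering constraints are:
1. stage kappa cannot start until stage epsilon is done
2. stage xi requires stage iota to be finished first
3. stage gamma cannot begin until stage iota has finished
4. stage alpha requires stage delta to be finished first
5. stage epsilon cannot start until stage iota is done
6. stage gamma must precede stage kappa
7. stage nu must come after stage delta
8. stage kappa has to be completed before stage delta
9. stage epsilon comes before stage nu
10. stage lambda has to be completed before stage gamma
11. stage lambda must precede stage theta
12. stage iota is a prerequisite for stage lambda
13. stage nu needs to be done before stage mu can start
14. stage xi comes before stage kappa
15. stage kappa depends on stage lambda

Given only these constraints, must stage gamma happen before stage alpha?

Yes

Chaining the stated constraints: stage gamma → stage kappa → stage delta → stage alpha.
So stage gamma must precede stage alpha in any valid ordering.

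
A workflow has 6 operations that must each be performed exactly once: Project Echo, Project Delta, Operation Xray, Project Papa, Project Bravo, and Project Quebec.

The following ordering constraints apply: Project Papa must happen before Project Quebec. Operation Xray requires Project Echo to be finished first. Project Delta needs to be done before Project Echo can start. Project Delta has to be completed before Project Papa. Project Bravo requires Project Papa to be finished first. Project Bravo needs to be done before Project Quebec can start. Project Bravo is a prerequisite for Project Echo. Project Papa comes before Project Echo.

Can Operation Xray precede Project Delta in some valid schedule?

No

Following Project Delta → Project Echo → Operation Xray, Project Delta must precede Operation Xray in every valid ordering.
So no valid ordering can have Operation Xray before Project Delta.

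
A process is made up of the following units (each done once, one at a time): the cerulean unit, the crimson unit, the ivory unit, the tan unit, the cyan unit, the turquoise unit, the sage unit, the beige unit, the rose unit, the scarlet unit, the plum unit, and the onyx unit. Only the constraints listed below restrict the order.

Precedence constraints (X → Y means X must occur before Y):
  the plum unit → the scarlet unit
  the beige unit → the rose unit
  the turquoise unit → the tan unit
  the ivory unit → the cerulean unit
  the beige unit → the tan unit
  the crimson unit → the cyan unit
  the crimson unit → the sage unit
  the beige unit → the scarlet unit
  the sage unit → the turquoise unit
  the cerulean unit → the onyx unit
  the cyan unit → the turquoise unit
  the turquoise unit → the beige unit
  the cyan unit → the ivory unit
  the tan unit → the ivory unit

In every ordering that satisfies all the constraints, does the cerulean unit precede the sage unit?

No

There is a chain the sage unit → the turquoise unit → the tan unit → the ivory unit → the cerulean unit, which puts the sage unit before the cerulean unit.
So the cerulean unit does not have to come before the sage unit — it cannot.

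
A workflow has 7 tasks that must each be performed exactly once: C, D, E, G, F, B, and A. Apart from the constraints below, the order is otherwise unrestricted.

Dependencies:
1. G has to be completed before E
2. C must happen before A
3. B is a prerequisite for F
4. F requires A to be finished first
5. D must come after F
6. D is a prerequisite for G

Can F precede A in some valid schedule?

The constraints give a chain A → F, which forces A before F.
So no valid ordering can have F before A.

No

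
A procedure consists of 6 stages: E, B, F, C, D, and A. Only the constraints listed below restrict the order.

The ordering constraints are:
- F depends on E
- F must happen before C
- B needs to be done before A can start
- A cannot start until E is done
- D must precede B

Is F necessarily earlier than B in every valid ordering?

No

Nothing in the constraints links F and B; they are unordered relative to each other.
There exist valid orderings with B before F, so F is not required to come first.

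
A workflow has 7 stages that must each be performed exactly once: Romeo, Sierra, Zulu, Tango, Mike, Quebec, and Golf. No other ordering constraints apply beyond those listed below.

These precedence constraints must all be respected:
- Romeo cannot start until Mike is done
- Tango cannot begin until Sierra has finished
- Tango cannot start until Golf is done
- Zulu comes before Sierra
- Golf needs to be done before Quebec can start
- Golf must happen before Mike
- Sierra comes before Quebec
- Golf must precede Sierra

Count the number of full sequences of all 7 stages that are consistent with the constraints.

The stages with no prerequisites are Zulu, Golf; any of them can be placed first.
Counting all ways to extend the partial order to a total order gives 50.

50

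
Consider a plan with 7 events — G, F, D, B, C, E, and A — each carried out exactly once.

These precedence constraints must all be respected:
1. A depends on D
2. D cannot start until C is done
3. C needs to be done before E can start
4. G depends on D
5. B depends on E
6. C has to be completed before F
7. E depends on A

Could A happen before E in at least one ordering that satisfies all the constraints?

The constraints force A before E, so yes — every valid ordering has A earlier.

Yes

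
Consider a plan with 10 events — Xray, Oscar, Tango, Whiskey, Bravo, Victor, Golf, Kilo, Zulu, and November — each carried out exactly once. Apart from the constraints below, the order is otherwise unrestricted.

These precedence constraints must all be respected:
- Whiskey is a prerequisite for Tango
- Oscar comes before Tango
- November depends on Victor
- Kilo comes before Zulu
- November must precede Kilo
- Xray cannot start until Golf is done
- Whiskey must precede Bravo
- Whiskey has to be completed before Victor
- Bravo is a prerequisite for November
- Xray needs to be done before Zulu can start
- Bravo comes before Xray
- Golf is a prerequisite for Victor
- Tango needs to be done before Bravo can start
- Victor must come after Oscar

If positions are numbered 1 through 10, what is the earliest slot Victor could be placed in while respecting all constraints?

Working backwards through the constraints from Victor, its full set of required predecessors is Oscar, Whiskey, Golf — 3 of them.
So at minimum 3 events come before Victor, putting Victor no earlier than position 4. That position is achievable by scheduling exactly those predecessors first.

4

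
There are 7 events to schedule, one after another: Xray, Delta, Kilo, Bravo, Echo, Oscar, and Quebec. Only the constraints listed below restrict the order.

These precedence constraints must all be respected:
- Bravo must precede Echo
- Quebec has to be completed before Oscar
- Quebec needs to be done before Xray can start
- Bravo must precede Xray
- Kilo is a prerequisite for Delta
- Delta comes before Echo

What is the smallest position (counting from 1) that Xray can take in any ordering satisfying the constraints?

Every event that must precede Xray has to come before it. Tracing all chains that end at Xray, those events are: Bravo, Quebec — 2 in total.
So at minimum 2 events come before Xray, putting Xray no earlier than position 3. That position is achievable by scheduling exactly those predecessors first.

3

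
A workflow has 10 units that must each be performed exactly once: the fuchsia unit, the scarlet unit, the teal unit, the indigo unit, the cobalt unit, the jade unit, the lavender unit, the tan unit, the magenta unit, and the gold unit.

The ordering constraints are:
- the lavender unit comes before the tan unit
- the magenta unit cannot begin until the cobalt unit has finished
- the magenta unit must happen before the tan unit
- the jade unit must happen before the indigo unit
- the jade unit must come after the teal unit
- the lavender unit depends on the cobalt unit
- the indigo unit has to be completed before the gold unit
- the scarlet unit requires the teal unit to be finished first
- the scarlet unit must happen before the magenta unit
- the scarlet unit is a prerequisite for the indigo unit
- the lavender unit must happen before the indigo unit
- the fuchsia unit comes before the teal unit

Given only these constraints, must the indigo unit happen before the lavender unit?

The constraints actually force the lavender unit before the indigo unit (via the lavender unit → the indigo unit), not the other way around.
So the indigo unit never precedes the lavender unit.

No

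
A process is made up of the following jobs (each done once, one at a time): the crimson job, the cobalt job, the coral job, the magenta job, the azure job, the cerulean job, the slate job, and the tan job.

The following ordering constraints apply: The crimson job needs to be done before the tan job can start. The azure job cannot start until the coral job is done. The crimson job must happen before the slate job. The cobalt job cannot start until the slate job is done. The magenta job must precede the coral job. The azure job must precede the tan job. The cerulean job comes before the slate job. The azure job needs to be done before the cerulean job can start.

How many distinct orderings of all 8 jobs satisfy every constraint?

19

The jobs with no prerequisites are the crimson job, the magenta job; any of them can be placed first.
Systematically extending each partial ordering one job at a time and counting, there are 19 complete orderings.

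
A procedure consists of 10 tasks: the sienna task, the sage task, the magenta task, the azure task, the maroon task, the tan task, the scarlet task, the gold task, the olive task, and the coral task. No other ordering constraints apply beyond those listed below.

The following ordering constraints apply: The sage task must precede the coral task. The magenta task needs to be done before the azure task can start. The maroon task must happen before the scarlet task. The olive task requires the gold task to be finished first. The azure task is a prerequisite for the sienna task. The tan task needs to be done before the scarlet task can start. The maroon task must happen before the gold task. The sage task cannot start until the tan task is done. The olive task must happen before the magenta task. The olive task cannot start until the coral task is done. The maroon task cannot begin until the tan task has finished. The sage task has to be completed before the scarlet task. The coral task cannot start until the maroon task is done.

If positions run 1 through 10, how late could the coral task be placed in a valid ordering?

6

Every task that must follow the coral task has to come after it. Tracing all chains starting from the coral task, those tasks are: the sienna task, the magenta task, the azure task, the olive task — 4 in total.
So at least 4 tasks follow the coral task, putting the coral task no later than position 6. That position is achievable by scheduling everything else first.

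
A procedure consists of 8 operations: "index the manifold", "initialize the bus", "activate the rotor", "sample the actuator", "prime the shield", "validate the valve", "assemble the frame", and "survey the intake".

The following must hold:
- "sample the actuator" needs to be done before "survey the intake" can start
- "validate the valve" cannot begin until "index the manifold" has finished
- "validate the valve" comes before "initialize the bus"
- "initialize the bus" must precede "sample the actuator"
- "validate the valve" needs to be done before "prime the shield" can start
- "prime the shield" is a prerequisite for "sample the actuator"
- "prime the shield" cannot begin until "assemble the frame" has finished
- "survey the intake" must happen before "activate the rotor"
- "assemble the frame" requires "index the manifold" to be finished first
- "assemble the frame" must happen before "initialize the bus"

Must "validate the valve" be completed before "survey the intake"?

There is a constraint chain "validate the valve" → "initialize the bus" → "sample the actuator" → "survey the intake".
So "validate the valve" must precede "survey the intake" in any valid ordering.

Yes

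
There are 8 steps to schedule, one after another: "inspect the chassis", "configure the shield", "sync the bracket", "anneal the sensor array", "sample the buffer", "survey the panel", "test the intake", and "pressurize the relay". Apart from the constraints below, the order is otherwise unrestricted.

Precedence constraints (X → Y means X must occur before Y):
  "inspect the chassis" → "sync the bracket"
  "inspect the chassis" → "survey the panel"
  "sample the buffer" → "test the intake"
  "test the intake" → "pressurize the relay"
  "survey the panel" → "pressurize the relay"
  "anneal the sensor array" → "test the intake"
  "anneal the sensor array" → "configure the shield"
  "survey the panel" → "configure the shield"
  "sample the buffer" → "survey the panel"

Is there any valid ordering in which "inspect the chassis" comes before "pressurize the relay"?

Every valid ordering already has "inspect the chassis" before "pressurize the relay" (the constraints require it), so in particular at least one does.

Yes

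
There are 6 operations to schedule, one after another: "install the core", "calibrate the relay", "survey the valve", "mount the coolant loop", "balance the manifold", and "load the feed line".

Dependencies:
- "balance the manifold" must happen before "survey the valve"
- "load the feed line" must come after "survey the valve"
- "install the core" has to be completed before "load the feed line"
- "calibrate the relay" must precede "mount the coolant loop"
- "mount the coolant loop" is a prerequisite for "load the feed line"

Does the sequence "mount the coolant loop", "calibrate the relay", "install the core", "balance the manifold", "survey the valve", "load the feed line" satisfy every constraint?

In the proposed order, "mount the coolant loop" appears before "calibrate the relay".
That contradicts the constraint that "calibrate the relay" must precede "mount the coolant loop".

No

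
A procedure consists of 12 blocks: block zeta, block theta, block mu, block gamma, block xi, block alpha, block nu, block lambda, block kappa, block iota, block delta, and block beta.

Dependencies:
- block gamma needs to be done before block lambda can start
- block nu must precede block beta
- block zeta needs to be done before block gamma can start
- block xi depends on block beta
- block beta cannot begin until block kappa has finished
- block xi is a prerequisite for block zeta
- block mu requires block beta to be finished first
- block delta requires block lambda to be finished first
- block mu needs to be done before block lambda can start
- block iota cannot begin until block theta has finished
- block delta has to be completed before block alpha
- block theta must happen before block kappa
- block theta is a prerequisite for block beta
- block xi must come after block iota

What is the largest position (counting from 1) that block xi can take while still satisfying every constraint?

Every block that must follow block xi has to come after it. Tracing all chains starting from block xi, those blocks are: block zeta, block gamma, block alpha, block lambda, block delta — 5 in total.
With 5 mandatory successors out of 12 blocks total, the latest slot for block xi is 12−5 = 7, and it's reachable by doing all non-successors before block xi.

7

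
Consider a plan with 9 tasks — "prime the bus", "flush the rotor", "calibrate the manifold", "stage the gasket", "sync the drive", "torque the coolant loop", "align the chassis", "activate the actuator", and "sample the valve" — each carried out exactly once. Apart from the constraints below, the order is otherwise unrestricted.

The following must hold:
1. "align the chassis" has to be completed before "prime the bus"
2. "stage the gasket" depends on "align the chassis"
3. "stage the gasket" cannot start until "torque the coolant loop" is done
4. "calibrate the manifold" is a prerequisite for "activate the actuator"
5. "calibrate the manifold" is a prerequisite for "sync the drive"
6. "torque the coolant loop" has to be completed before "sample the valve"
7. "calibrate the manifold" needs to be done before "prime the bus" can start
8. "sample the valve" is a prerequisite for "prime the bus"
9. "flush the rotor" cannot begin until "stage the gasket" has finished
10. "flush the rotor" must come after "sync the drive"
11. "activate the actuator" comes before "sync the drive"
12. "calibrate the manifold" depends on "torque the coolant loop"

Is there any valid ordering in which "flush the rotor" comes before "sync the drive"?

The constraints give a chain "sync the drive" → "flush the rotor", which forces "sync the drive" before "flush the rotor".
So no valid ordering can have "flush the rotor" before "sync the drive".

No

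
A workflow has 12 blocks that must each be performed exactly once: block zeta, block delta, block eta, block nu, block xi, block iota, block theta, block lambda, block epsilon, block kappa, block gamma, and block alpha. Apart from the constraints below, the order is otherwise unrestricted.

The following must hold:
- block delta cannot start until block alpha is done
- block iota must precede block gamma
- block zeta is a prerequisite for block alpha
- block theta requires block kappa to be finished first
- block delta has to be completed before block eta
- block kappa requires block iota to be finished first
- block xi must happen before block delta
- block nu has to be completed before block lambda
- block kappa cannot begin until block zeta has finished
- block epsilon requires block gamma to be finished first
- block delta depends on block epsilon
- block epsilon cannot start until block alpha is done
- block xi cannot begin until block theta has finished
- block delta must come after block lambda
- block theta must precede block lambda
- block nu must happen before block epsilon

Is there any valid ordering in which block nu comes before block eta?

Every valid ordering already has block nu before block eta (the constraints require it), so in particular at least one does.

Yes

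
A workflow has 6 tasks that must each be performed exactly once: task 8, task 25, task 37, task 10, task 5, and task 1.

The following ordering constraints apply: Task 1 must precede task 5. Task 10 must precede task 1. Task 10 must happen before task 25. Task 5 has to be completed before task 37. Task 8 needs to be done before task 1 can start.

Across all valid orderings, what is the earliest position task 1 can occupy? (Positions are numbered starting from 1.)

The tasks that are forced before task 1, directly or transitively, are task 8, task 10. That's 2 tasks.
With 2 mandatory predecessors, the earliest task 1 can sit is position 2+1 = 3, and placing just those 2 first achieves it.

3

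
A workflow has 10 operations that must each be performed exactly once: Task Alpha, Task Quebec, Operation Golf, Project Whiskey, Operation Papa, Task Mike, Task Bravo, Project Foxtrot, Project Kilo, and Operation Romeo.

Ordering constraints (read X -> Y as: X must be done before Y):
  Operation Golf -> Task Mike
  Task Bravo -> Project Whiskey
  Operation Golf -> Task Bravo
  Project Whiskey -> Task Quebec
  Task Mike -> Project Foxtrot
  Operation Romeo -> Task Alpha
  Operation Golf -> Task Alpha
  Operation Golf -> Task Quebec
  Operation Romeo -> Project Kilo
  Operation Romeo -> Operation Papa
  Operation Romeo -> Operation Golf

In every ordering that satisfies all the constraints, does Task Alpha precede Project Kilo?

No

No chain of constraints connects Task Alpha to Project Kilo in either direction.
There exist valid orderings with Project Kilo before Task Alpha, so Task Alpha is not required to come first.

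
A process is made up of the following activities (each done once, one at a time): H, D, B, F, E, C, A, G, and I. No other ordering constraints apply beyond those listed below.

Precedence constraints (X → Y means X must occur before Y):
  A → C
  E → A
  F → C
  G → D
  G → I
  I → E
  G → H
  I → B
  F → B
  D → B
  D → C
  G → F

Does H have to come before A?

No

Nothing in the constraints links H and A; they are unordered relative to each other.
There exist valid orderings with A before H, so H is not required to come first.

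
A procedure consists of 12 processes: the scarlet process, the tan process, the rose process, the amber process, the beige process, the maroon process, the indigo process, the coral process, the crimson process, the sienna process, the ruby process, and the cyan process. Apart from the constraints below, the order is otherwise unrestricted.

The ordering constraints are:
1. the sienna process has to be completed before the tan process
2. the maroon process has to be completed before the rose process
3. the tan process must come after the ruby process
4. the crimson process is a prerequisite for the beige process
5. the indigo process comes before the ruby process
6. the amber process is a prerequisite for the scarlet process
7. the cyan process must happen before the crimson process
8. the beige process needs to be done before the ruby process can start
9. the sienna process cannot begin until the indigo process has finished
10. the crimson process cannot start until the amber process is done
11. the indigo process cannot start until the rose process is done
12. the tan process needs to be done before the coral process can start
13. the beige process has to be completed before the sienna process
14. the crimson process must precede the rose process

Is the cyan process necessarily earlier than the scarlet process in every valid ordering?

No

The cyan process and the scarlet process are not related by any chain of constraints.
There exist valid orderings with the scarlet process before the cyan process, so the cyan process is not required to come first.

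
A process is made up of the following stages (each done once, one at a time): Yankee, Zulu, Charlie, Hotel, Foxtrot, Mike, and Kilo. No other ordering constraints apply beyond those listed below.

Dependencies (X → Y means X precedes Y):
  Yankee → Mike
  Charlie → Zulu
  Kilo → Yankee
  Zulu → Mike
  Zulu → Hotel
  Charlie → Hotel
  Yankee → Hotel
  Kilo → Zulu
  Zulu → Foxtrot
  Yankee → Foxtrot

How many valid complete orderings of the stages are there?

30

The stages with no prerequisites are Charlie, Kilo; any of them can be placed first.
Enumerating by repeatedly choosing an available stage (one whose prerequisites are all placed) gives 30 distinct complete orderings.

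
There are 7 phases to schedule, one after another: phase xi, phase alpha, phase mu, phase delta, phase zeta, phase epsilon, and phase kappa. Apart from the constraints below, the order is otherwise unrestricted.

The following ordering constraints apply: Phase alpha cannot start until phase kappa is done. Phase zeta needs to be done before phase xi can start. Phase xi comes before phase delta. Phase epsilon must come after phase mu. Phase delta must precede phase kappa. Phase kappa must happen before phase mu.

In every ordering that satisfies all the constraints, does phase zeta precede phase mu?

Yes

There is a constraint chain phase zeta → phase xi → phase delta → phase kappa → phase mu.
Hence phase zeta necessarily comes before phase mu.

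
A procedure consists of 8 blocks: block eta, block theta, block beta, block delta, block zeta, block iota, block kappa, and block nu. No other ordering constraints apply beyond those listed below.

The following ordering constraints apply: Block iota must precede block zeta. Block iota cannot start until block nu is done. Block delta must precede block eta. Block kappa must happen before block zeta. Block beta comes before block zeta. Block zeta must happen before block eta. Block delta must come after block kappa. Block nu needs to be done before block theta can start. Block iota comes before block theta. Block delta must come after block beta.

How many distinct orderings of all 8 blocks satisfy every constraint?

136

3 blocks have no prerequisites (block beta, block kappa, block nu), so any of them could come first.
Enumerating by repeatedly choosing an available block (one whose prerequisites are all placed) gives 136 distinct complete orderings.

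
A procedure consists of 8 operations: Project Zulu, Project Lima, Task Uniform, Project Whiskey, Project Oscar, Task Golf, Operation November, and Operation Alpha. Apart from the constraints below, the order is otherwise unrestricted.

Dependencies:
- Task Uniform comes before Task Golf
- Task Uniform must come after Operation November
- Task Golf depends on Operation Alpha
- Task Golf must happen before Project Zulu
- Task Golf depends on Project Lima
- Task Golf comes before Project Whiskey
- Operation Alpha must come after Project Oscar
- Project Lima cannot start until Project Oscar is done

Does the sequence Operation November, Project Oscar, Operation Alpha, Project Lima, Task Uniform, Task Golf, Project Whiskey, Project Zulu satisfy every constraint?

Yes

Checking each listed constraint against this order: for instance, Operation November is in position 1 and Task Uniform in position 5, so that constraint holds — and the remaining constraints check out the same way.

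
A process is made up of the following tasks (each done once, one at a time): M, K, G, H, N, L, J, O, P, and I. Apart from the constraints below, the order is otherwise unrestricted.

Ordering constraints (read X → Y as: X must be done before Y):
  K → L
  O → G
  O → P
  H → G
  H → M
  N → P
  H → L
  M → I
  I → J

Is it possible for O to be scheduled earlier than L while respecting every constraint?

Yes

Nothing in the constraints forces L before O — there is no chain from L to O.
That means at least one valid schedule has O before L.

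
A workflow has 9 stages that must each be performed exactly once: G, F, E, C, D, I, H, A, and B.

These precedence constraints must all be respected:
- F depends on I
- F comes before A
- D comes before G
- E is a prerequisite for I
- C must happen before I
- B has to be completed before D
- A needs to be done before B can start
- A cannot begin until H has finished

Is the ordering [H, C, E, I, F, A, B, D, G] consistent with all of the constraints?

Checking each listed constraint against this order: for instance, H is in position 1 and A in position 6, so that constraint holds — and the remaining constraints check out the same way.

Yes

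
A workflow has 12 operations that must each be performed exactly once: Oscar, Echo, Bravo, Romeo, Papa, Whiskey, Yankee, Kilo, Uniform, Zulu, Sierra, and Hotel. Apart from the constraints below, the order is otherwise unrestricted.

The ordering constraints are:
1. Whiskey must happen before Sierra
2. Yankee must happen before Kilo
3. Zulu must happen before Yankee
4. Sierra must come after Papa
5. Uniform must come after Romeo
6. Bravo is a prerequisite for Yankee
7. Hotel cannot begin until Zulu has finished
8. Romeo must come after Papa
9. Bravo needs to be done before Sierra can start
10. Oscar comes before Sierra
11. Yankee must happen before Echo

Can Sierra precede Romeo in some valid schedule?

Nothing in the constraints forces Romeo before Sierra — there is no chain from Romeo to Sierra.
That means at least one valid schedule has Sierra before Romeo.

Yes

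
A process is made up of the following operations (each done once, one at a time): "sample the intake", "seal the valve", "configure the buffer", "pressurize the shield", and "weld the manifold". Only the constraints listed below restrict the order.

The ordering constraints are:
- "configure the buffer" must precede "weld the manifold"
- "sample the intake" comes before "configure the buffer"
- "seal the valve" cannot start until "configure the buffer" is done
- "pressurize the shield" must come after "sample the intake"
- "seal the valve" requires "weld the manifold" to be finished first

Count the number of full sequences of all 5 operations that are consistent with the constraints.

4

"sample the intake" is the only operation with nothing required before it, so every ordering starts there.
Systematically extending each partial ordering one operation at a time and counting, there are 4 complete orderings.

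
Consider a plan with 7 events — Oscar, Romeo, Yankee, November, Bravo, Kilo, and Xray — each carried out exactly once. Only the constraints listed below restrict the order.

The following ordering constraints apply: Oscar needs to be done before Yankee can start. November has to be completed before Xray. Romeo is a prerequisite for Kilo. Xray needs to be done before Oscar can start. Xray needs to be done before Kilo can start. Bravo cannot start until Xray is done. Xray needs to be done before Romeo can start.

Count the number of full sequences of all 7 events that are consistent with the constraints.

30

November is the only event with nothing required before it, so every ordering starts there.
Systematically extending each partial ordering one event at a time and counting, there are 30 complete orderings.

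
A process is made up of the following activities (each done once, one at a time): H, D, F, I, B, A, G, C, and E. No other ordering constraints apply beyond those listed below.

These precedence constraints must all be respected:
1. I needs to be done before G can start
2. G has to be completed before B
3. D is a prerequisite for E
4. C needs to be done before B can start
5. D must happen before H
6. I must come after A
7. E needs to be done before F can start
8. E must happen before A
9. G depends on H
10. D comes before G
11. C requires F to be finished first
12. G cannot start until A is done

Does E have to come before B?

Yes

There is a constraint chain E → F → C → B.
So E must precede B in any valid ordering.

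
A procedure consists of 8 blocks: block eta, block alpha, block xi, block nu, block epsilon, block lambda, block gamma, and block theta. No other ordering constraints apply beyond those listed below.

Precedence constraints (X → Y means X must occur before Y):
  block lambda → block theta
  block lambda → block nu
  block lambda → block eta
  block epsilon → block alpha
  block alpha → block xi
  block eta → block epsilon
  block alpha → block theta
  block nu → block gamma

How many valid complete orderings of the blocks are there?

42

Only block lambda has no prerequisites, so it must go first.
Systematically extending each partial ordering one block at a time and counting, there are 42 complete orderings.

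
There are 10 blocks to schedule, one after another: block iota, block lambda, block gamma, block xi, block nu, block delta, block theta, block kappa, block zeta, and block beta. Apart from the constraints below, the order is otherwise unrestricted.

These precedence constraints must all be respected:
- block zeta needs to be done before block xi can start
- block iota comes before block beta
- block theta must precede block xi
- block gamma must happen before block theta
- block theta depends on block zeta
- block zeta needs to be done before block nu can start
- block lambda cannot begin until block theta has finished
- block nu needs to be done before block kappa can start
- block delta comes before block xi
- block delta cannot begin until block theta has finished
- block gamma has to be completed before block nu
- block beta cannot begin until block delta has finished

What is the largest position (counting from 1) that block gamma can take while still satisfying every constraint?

3

The blocks that are forced after block gamma, directly or by a chain of constraints, are block lambda, block xi, block nu, block delta, block theta, block kappa, block beta. That's 7 blocks.
So at least 7 blocks follow block gamma, putting block gamma no later than position 3. That position is achievable by scheduling everything else first.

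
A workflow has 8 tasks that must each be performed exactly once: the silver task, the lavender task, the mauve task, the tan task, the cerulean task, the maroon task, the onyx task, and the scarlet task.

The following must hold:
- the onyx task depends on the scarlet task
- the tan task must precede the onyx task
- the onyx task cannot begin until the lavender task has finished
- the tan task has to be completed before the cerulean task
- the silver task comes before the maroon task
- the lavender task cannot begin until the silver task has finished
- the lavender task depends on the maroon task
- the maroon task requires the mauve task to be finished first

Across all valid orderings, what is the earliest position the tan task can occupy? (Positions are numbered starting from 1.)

No constraint forces any other task before the tan task, so it can be placed first.

1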